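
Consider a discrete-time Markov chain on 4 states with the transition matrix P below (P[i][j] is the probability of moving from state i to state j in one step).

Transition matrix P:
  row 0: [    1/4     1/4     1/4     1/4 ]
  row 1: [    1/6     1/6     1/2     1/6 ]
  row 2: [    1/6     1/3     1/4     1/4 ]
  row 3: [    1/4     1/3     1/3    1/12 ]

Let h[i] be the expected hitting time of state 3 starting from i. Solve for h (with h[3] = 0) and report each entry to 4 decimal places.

h = [4.3714, 4.7143, 4.4000, 0.0000]

First-step conditioning: h[3] = 0; for i ≠ 3, h[i] = 1 + Σ_k P[i][k]·h[k].
  h[0] = 1 + 1/4·h[0] + 1/4·h[1] + 1/4·h[2]
  h[1] = 1 + 1/6·h[0] + 1/6·h[1] + 1/2·h[2]
  h[2] = 1 + 1/6·h[0] + 1/3·h[1] + 1/4·h[2]
Solving the 3×3 linear system over states ≠ 3 gives exactly h = [153/35, 33/7, 22/5, 0] (h[3] = 0 is the target).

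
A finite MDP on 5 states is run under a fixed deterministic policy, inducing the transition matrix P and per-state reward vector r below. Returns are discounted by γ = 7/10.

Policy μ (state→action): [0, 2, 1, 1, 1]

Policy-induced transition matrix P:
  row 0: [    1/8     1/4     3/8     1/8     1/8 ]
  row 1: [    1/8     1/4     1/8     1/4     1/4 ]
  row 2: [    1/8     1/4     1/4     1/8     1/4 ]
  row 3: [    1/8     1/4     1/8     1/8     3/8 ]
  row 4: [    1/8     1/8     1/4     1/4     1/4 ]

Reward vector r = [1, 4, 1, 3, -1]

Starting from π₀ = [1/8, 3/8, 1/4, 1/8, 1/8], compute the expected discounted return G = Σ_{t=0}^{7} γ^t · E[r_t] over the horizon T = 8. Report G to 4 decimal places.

G = 5.4042

t=0: π = [0.1250, 0.3750, 0.2500, 0.1250, 0.1250], E[r] = 2.1250, γ^t·E[r] = 2.125000, running G = 2.125000
t=1: π = [0.1250, 0.2344, 0.2031, 0.1875, 0.2500], E[r] = 1.5781, γ^t·E[r] = 1.104688, running G = 3.229688
t=2: π = [0.1250, 0.2188, 0.2129, 0.1855, 0.2578], E[r] = 1.5117, γ^t·E[r] = 0.740742, running G = 3.970430
t=3: π = [0.1250, 0.2178, 0.2151, 0.1846, 0.2576], E[r] = 1.5073, γ^t·E[r] = 0.517012, running G = 4.487442
t=4: π = [0.1250, 0.2178, 0.2153, 0.1844, 0.2574], E[r] = 1.5074, γ^t·E[r] = 0.361916, running G = 4.849358
t=5: π = [0.1250, 0.2178, 0.2153, 0.1844, 0.2574], E[r] = 1.5074, γ^t·E[r] = 0.253351, running G = 5.102709
t=6: π = [0.1250, 0.2178, 0.2153, 0.1844, 0.2574], E[r] = 1.5074, γ^t·E[r] = 0.177347, running G = 5.280056
t=7: π = [0.1250, 0.2178, 0.2153, 0.1844, 0.2574], E[r] = 1.5074, γ^t·E[r] = 0.124143, running G = 5.404199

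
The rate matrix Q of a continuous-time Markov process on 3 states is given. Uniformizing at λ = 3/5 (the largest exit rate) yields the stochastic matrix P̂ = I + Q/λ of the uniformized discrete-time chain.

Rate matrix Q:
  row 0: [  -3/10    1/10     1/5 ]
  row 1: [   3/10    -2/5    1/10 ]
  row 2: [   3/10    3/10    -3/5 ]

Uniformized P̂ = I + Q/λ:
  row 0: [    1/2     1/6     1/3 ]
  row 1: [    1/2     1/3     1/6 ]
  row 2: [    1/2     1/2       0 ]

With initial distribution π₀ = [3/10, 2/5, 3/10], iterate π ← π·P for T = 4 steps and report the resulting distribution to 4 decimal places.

π = [0.5000, 0.2855, 0.2145]

t=0: π = [0.3000, 0.4000, 0.3000]
t=1: π = [0.5000, 0.3333, 0.1667]
t=2: π = [0.5000, 0.2778, 0.2222]
t=3: π = [0.5000, 0.2870, 0.2130]
t=4: π = [0.5000, 0.2855, 0.2145]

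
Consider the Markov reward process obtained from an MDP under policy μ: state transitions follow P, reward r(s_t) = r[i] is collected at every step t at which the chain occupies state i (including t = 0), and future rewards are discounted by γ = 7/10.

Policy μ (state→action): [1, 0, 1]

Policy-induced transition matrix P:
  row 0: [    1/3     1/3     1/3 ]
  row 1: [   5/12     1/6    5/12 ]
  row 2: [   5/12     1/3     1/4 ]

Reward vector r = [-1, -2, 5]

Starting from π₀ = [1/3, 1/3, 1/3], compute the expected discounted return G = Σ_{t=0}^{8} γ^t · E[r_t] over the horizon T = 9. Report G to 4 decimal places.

G = 2.2068

t=0: π = [0.3333, 0.3333, 0.3333], E[r] = 0.6667, γ^t·E[r] = 0.666667, running G = 0.666667
t=1: π = [0.3889, 0.2778, 0.3333], E[r] = 0.7222, γ^t·E[r] = 0.505556, running G = 1.172222
t=2: π = [0.3843, 0.2870, 0.3287], E[r] = 0.6852, γ^t·E[r] = 0.335741, running G = 1.507963
t=3: π = [0.3846, 0.2855, 0.3299], E[r] = 0.6937, γ^t·E[r] = 0.237930, running G = 1.745893
t=4: π = [0.3846, 0.2858, 0.3296], E[r] = 0.6921, γ^t·E[r] = 0.166165, running G = 1.912058
t=5: π = [0.3846, 0.2857, 0.3297], E[r] = 0.6923, γ^t·E[r] = 0.116363, running G = 2.028421
t=6: π = [0.3846, 0.2857, 0.3297], E[r] = 0.6923, γ^t·E[r] = 0.081448, running G = 2.109869
t=7: π = [0.3846, 0.2857, 0.3297], E[r] = 0.6923, γ^t·E[r] = 0.057015, running G = 2.166884
t=8: π = [0.3846, 0.2857, 0.3297], E[r] = 0.6923, γ^t·E[r] = 0.039910, running G = 2.206794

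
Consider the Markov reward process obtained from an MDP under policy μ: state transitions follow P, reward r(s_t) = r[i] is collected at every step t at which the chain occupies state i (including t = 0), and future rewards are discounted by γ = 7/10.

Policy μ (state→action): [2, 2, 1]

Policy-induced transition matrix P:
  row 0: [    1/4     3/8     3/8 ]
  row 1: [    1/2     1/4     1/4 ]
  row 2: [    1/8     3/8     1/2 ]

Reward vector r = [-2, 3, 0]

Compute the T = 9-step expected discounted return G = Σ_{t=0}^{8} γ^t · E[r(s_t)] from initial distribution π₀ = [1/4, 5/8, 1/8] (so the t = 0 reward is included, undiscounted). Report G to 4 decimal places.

t=0: π = [0.2500, 0.6250, 0.1250], E[r] = 1.3750, γ^t·E[r] = 1.375000, running G = 1.375000
t=1: π = [0.3906, 0.2969, 0.3125], E[r] = 0.1094, γ^t·E[r] = 0.076563, running G = 1.451563
t=2: π = [0.2852, 0.3379, 0.3770], E[r] = 0.4434, γ^t·E[r] = 0.217246, running G = 1.668809
t=3: π = [0.2874, 0.3328, 0.3799], E[r] = 0.4236, γ^t·E[r] = 0.145289, running G = 1.814098
t=4: π = [0.2857, 0.3334, 0.3809], E[r] = 0.4288, γ^t·E[r] = 0.102955, running G = 1.917053
t=5: π = [0.2857, 0.3333, 0.3809], E[r] = 0.4285, γ^t·E[r] = 0.072017, running G = 1.989070
t=6: π = [0.2857, 0.3333, 0.3810], E[r] = 0.4286, γ^t·E[r] = 0.050421, running G = 2.039492
t=7: π = [0.2857, 0.3333, 0.3810], E[r] = 0.4286, γ^t·E[r] = 0.035295, running G = 2.074786
t=8: π = [0.2857, 0.3333, 0.3810], E[r] = 0.4286, γ^t·E[r] = 0.024706, running G = 2.099493

G = 2.0995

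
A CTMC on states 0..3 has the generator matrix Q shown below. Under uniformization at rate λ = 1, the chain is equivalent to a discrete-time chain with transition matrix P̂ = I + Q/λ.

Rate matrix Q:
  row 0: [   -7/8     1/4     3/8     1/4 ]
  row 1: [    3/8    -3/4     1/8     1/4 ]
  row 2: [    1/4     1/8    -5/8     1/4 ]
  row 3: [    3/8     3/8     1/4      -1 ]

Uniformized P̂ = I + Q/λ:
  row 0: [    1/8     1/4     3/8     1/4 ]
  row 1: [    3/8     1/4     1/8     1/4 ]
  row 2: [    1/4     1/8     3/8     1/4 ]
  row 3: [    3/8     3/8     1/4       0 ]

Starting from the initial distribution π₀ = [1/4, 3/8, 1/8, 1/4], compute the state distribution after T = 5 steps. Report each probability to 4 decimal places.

π = [0.2710, 0.2388, 0.2903, 0.2000]

t=0: π = [0.2500, 0.3750, 0.1250, 0.2500]
t=1: π = [0.2969, 0.2656, 0.2500, 0.1875]
t=2: π = [0.2695, 0.2422, 0.2852, 0.2031]
t=3: π = [0.2720, 0.2397, 0.2891, 0.1992]
t=4: π = [0.2709, 0.2388, 0.2902, 0.2002]
t=5: π = [0.2710, 0.2388, 0.2903, 0.2000]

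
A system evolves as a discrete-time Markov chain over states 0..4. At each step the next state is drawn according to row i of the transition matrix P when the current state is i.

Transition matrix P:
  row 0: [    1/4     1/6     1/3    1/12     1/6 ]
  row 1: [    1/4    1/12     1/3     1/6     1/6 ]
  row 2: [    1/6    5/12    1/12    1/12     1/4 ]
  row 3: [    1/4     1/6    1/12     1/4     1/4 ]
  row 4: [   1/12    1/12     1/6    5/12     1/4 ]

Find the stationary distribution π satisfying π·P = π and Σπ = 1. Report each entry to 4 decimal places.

π = [0.1972, 0.1824, 0.1964, 0.2056, 0.2184]

Balance equations π_j = Σ_i π_i·P[i][j]:
  π_0 = 1/4·π_0 + 1/4·π_1 + 1/6·π_2 + 1/4·π_3 + 1/12·π_4
  π_1 = 1/6·π_0 + 1/12·π_1 + 5/12·π_2 + 1/6·π_3 + 1/12·π_4
  π_2 = 1/3·π_0 + 1/3·π_1 + 1/12·π_2 + 1/12·π_3 + 1/6·π_4
  π_3 = 1/12·π_0 + 1/6·π_1 + 1/12·π_2 + 1/4·π_3 + 5/12·π_4
  normalize: π_0 + π_1 + π_2 + π_3 + π_4 = 1
Solving the linear system gives exactly π = [4182/21203, 3867/21203, 595/3029, 4359/21203, 4630/21203].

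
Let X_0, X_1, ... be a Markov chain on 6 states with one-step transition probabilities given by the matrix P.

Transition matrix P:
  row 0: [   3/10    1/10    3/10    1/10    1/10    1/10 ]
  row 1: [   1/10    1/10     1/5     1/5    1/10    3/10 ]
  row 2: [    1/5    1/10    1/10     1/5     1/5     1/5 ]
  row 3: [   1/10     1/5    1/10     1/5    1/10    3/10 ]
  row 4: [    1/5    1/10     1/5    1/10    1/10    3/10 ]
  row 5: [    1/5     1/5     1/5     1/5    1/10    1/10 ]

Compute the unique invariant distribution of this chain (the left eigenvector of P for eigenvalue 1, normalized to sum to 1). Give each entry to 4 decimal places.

Balance equations π_j = Σ_i π_i·P[i][j]:
  π_0 = 3/10·π_0 + 1/10·π_1 + 1/5·π_2 + 1/10·π_3 + 1/5·π_4 + 1/5·π_5
  π_1 = 1/10·π_0 + 1/10·π_1 + 1/10·π_2 + 1/5·π_3 + 1/10·π_4 + 1/5·π_5
  π_2 = 3/10·π_0 + 1/5·π_1 + 1/10·π_2 + 1/10·π_3 + 1/5·π_4 + 1/5·π_5
  π_3 = 1/10·π_0 + 1/5·π_1 + 1/5·π_2 + 1/5·π_3 + 1/10·π_4 + 1/5·π_5
  π_4 = 1/10·π_0 + 1/10·π_1 + 1/5·π_2 + 1/10·π_3 + 1/10·π_4 + 1/10·π_5
  normalize: π_0 + π_1 + π_2 + π_3 + π_4 + π_5 = 1
Solving the linear system gives exactly π = [5003/26590, 365/2659, 488/2659, 4503/26590, 3147/26590, 5407/26590].

π = [0.1882, 0.1373, 0.1835, 0.1693, 0.1184, 0.2033]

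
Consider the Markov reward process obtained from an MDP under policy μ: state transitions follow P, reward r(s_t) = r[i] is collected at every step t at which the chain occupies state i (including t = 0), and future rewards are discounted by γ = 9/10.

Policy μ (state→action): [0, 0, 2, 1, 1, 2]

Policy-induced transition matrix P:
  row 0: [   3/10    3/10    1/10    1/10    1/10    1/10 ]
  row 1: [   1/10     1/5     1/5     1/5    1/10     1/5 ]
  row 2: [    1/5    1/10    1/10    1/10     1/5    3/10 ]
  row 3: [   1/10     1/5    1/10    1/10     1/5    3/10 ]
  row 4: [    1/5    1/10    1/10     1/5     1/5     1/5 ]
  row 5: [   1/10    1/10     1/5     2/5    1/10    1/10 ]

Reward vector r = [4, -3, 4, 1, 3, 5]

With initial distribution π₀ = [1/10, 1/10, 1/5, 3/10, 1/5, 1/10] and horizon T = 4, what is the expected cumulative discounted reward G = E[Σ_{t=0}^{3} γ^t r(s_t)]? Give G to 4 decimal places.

t=0: π = [0.1000, 0.1000, 0.2000, 0.3000, 0.2000, 0.1000], E[r] = 2.3000, γ^t·E[r] = 2.300000, running G = 2.300000
t=1: π = [0.1600, 0.1600, 0.1200, 0.1600, 0.1700, 0.2300], E[r] = 2.4600, γ^t·E[r] = 2.214000, running G = 4.514000
t=2: π = [0.1610, 0.1640, 0.1390, 0.2020, 0.1450, 0.1890], E[r] = 2.2900, γ^t·E[r] = 1.854900, running G = 6.368900
t=3: π = [0.1606, 0.1688, 0.1353, 0.1876, 0.1486, 0.1991], E[r] = 2.3061, γ^t·E[r] = 1.681147, running G = 8.050047

G = 8.0500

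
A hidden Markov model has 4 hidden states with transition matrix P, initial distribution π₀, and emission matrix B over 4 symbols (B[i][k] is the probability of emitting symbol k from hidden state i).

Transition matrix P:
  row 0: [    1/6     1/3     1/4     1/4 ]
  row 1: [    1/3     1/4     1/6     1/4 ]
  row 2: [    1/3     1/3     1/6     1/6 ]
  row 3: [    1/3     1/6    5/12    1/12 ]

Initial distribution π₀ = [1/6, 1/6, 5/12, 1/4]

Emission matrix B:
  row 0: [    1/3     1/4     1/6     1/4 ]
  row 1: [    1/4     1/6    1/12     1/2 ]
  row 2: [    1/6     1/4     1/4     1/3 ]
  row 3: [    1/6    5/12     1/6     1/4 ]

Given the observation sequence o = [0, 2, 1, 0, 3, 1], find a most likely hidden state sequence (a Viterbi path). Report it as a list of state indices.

path = [2, 0, 3, 0, 1, 3]

t=0: δ = [5.556e-02, 4.167e-02, 6.944e-02, 4.167e-02]  (obs o_0=0)
t=1: δ = [3.858e-03, 1.929e-03, 4.340e-03, 2.315e-03]  ψ = [2, 2, 3, 0]  (obs o_1=2)
t=2: δ = [3.617e-04, 2.411e-04, 2.411e-04, 4.019e-04]  ψ = [2, 2, 0, 0]  (obs o_2=1)
t=3: δ = [4.465e-05, 3.014e-05, 2.791e-05, 1.507e-05]  ψ = [3, 0, 3, 0]  (obs o_3=0)
t=4: δ = [2.512e-06, 7.442e-06, 3.721e-06, 2.791e-06]  ψ = [1, 0, 0, 0]  (obs o_4=3)
t=5: δ = [6.202e-07, 3.101e-07, 3.101e-07, 7.752e-07]  ψ = [1, 1, 1, 1]  (obs o_5=1)
backtrack: best end state = 3; path = [2, 0, 3, 0, 1, 3]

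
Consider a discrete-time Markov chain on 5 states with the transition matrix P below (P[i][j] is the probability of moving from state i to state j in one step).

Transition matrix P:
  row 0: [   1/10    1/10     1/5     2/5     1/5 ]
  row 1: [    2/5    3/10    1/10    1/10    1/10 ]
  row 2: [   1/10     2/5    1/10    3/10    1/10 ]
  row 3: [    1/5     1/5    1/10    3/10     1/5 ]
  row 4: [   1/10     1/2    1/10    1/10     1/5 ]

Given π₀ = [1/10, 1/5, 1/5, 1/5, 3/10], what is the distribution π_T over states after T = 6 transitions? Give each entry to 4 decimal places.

t=0: π = [0.1000, 0.2000, 0.2000, 0.2000, 0.3000]
t=1: π = [0.1800, 0.3400, 0.1100, 0.2100, 0.1600]
t=2: π = [0.2230, 0.2860, 0.1180, 0.2180, 0.1550]
t=3: π = [0.2076, 0.2764, 0.1223, 0.2341, 0.1596]
t=4: π = [0.2063, 0.2792, 0.1208, 0.2336, 0.1601]
t=5: π = [0.2071, 0.2795, 0.1206, 0.2328, 0.1600]
t=6: π = [0.2071, 0.2794, 0.1207, 0.2328, 0.1600]

π = [0.2071, 0.2794, 0.1207, 0.2328, 0.1600]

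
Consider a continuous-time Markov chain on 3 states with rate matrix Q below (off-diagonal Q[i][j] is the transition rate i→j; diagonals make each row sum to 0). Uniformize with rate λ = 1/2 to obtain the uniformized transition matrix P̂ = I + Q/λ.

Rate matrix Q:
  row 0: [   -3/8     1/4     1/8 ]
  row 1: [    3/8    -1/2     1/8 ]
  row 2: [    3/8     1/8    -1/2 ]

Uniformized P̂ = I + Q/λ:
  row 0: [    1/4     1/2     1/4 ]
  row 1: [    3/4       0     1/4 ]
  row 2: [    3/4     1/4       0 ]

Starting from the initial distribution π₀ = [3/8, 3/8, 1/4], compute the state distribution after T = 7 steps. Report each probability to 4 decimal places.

π = [0.5010, 0.2990, 0.2000]

t=0: π = [0.3750, 0.3750, 0.2500]
t=1: π = [0.5625, 0.2500, 0.1875]
t=2: π = [0.4688, 0.3281, 0.2031]
t=3: π = [0.5156, 0.2852, 0.1992]
t=4: π = [0.4922, 0.3076, 0.2002]
t=5: π = [0.5039, 0.2961, 0.2000]
t=6: π = [0.4980, 0.3019, 0.2000]
t=7: π = [0.5010, 0.2990, 0.2000]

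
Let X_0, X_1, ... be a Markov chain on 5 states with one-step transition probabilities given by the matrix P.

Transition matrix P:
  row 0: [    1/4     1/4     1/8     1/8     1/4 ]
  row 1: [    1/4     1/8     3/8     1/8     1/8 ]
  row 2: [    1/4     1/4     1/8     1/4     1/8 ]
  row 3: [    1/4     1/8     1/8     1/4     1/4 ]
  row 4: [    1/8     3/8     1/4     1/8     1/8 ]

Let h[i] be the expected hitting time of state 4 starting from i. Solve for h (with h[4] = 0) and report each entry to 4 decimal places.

h = [4.9366, 5.6195, 5.5415, 4.8390, 0.0000]

First-step conditioning: h[4] = 0; for i ≠ 4, h[i] = 1 + Σ_k P[i][k]·h[k].
  h[0] = 1 + 1/4·h[0] + 1/4·h[1] + 1/8·h[2] + 1/8·h[3]
  h[1] = 1 + 1/4·h[0] + 1/8·h[1] + 3/8·h[2] + 1/8·h[3]
  h[2] = 1 + 1/4·h[0] + 1/4·h[1] + 1/8·h[2] + 1/4·h[3]
  h[3] = 1 + 1/4·h[0] + 1/8·h[1] + 1/8·h[2] + 1/4·h[3]
Solving the 4×4 linear system over states ≠ 4 gives exactly h = [1012/205, 1152/205, 1136/205, 992/205, 0] (h[4] = 0 is the target).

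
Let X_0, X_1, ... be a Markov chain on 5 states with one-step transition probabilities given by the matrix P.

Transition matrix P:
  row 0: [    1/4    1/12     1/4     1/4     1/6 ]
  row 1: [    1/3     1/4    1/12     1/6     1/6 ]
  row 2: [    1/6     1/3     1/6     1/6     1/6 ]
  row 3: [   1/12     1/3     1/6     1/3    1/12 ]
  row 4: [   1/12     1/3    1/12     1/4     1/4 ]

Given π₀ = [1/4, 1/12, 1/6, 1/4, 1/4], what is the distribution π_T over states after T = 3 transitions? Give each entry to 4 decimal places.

π = [0.1947, 0.2634, 0.1465, 0.2350, 0.1603]

t=0: π = [0.2500, 0.0833, 0.1667, 0.2500, 0.2500]
t=1: π = [0.1597, 0.2639, 0.1597, 0.2500, 0.1667]
t=2: π = [0.1892, 0.2714, 0.1441, 0.2355, 0.1597]
t=3: π = [0.1947, 0.2634, 0.1465, 0.2350, 0.1603]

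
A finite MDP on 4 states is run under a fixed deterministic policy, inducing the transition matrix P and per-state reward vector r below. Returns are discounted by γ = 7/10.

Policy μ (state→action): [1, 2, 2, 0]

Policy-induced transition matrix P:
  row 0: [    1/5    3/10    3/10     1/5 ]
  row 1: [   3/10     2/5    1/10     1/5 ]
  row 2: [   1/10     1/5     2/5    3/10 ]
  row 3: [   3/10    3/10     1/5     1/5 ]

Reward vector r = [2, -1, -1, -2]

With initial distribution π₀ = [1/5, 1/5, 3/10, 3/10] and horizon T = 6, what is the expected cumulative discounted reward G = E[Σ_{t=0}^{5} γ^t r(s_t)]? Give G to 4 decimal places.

t=0: π = [0.2000, 0.2000, 0.3000, 0.3000], E[r] = -0.7000, γ^t·E[r] = -0.700000, running G = -0.700000
t=1: π = [0.2200, 0.2900, 0.2600, 0.2300], E[r] = -0.5700, γ^t·E[r] = -0.399000, running G = -1.099000
t=2: π = [0.2260, 0.3030, 0.2450, 0.2260], E[r] = -0.5480, γ^t·E[r] = -0.268520, running G = -1.367520
t=3: π = [0.2284, 0.3058, 0.2413, 0.2245], E[r] = -0.5393, γ^t·E[r] = -0.184980, running G = -1.552500
t=4: π = [0.2289, 0.3065, 0.2405, 0.2241], E[r] = -0.5374, γ^t·E[r] = -0.129037, running G = -1.681537
t=5: π = [0.2290, 0.3066, 0.2403, 0.2241], E[r] = -0.5370, γ^t·E[r] = -0.090259, running G = -1.771796

G = -1.7718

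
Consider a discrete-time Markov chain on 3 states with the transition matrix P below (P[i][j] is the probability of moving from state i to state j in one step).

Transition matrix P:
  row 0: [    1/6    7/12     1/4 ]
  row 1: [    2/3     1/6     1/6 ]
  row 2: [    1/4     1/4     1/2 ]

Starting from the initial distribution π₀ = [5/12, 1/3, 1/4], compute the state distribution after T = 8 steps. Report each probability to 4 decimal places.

π = [0.3625, 0.3422, 0.2953]

t=0: π = [0.4167, 0.3333, 0.2500]
t=1: π = [0.3542, 0.3611, 0.2847]
t=2: π = [0.3709, 0.3380, 0.2911]
t=3: π = [0.3599, 0.3455, 0.2946]
t=4: π = [0.3640, 0.3412, 0.2949]
t=5: π = [0.3618, 0.3429, 0.2953]
t=6: π = [0.3627, 0.3420, 0.2952]
t=7: π = [0.3623, 0.3424, 0.2953]
t=8: π = [0.3625, 0.3422, 0.2953]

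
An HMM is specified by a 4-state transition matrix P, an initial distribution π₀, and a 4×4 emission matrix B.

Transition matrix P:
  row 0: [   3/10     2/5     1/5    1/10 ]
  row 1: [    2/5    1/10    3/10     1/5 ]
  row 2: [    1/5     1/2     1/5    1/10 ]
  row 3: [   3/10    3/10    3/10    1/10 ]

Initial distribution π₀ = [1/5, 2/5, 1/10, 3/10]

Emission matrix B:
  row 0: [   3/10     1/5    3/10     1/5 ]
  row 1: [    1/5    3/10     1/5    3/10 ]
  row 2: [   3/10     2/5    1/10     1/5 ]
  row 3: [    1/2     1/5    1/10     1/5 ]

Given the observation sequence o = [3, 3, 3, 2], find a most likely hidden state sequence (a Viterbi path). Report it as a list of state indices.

path = [1, 0, 1, 0]

t=0: δ = [4.000e-02, 1.200e-01, 2.000e-02, 6.000e-02]  (obs o_0=3)
t=1: δ = [9.600e-03, 5.400e-03, 7.200e-03, 4.800e-03]  ψ = [1, 3, 1, 1]  (obs o_1=3)
t=2: δ = [5.760e-04, 1.152e-03, 3.840e-04, 2.160e-04]  ψ = [0, 0, 0, 1]  (obs o_2=3)
t=3: δ = [1.382e-04, 4.608e-05, 3.456e-05, 2.304e-05]  ψ = [1, 0, 1, 1]  (obs o_3=2)
backtrack: best end state = 0; path = [1, 0, 1, 0]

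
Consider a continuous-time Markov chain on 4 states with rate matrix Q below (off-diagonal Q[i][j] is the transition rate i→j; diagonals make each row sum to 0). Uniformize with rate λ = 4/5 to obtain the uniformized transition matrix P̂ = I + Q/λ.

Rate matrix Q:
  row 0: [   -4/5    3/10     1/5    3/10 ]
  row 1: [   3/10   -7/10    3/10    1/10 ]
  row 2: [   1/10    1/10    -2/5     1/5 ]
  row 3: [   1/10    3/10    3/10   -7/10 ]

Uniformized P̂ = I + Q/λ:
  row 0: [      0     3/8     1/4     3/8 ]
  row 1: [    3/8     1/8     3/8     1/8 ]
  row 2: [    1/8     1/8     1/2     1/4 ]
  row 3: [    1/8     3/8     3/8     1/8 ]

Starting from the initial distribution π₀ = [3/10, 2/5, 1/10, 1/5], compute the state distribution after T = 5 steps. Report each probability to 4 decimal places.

t=0: π = [0.3000, 0.4000, 0.1000, 0.2000]
t=1: π = [0.1875, 0.2500, 0.3500, 0.2125]
t=2: π = [0.1641, 0.2250, 0.3953, 0.2156]
t=3: π = [0.1607, 0.2199, 0.4039, 0.2154]
t=4: π = [0.1599, 0.2190, 0.4054, 0.2157]
t=5: π = [0.1598, 0.2189, 0.4057, 0.2156]

π = [0.1598, 0.2189, 0.4057, 0.2156]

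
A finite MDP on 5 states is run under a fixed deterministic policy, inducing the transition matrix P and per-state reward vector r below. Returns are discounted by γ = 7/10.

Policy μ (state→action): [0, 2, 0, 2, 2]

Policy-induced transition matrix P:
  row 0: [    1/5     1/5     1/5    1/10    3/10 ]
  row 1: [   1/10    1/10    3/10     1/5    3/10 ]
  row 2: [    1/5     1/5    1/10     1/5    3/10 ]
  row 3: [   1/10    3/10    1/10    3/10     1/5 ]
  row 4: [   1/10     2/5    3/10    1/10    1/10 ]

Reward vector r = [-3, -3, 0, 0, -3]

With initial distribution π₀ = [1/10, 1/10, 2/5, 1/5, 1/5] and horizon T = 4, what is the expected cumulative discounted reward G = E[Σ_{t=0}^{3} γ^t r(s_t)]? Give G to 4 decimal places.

G = -4.0643

t=0: π = [0.1000, 0.1000, 0.4000, 0.2000, 0.2000], E[r] = -1.2000, γ^t·E[r] = -1.200000, running G = -1.200000
t=1: π = [0.1500, 0.2500, 0.1700, 0.1900, 0.2400], E[r] = -1.9200, γ^t·E[r] = -1.344000, running G = -2.544000
t=2: π = [0.1320, 0.2420, 0.2130, 0.1800, 0.2330], E[r] = -1.8210, γ^t·E[r] = -0.892290, running G = -3.436290
t=3: π = [0.1345, 0.2404, 0.2082, 0.1815, 0.2354], E[r] = -1.8309, γ^t·E[r] = -0.627999, running G = -4.064289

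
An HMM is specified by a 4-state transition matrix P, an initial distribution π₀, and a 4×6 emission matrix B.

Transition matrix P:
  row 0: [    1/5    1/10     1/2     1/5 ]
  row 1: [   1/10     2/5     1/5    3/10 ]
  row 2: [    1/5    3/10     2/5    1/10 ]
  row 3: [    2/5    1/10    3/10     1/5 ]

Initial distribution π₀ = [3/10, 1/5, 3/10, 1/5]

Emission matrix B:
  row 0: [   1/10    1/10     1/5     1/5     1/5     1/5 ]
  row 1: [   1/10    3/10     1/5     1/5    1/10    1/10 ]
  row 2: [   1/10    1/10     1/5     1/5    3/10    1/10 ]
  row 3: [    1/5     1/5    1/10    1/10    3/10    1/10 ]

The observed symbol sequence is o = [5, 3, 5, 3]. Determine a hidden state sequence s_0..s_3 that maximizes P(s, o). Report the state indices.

t=0: δ = [6.000e-02, 2.000e-02, 3.000e-02, 2.000e-02]  (obs o_0=5)
t=1: δ = [2.400e-03, 1.800e-03, 6.000e-03, 1.200e-03]  ψ = [0, 2, 0, 0]  (obs o_1=3)
t=2: δ = [2.400e-04, 1.800e-04, 2.400e-04, 6.000e-05]  ψ = [2, 2, 2, 2]  (obs o_2=5)
t=3: δ = [9.600e-06, 1.440e-05, 2.400e-05, 5.400e-06]  ψ = [0, 1, 0, 1]  (obs o_3=3)
backtrack: best end state = 2; path = [0, 2, 0, 2]

path = [0, 2, 0, 2]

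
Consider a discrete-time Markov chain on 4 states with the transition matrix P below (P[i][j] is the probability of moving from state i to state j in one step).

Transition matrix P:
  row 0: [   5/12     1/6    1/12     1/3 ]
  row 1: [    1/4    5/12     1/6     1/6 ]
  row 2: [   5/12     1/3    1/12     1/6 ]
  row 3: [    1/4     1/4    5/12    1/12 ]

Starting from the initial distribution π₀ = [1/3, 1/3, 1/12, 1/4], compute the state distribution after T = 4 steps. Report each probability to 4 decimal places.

π = [0.3350, 0.2841, 0.1756, 0.2054]

t=0: π = [0.3333, 0.3333, 0.0833, 0.2500]
t=1: π = [0.3194, 0.2847, 0.1944, 0.2014]
t=2: π = [0.3356, 0.2870, 0.1742, 0.2031]
t=3: π = [0.3350, 0.2844, 0.1750, 0.2057]
t=4: π = [0.3350, 0.2841, 0.1756, 0.2054]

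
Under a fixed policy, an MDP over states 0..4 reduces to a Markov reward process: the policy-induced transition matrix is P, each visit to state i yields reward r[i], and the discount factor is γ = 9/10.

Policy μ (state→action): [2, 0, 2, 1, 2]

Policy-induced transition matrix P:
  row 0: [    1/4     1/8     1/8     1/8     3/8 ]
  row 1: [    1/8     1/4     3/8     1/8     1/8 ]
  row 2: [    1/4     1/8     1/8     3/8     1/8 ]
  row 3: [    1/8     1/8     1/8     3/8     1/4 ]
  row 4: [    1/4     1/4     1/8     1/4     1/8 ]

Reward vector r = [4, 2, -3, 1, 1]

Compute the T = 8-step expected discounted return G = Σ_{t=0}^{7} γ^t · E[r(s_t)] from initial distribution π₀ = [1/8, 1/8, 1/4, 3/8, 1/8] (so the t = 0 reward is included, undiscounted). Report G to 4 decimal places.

G = 5.6216

t=0: π = [0.1250, 0.1250, 0.2500, 0.3750, 0.1250], E[r] = 0.5000, γ^t·E[r] = 0.500000, running G = 0.500000
t=1: π = [0.1875, 0.1563, 0.1563, 0.2969, 0.2031], E[r] = 1.0938, γ^t·E[r] = 0.984375, running G = 1.484375
t=2: π = [0.1934, 0.1699, 0.1641, 0.2637, 0.2090], E[r] = 1.0938, γ^t·E[r] = 0.885938, running G = 2.370313
t=3: π = [0.1958, 0.1724, 0.1675, 0.2581, 0.2063], E[r] = 1.0898, γ^t·E[r] = 0.794496, running G = 3.164809
t=4: π = [0.1962, 0.1723, 0.1681, 0.2572, 0.2062], E[r] = 1.0886, γ^t·E[r] = 0.714206, running G = 3.879014
t=5: π = [0.1963, 0.1723, 0.1681, 0.2571, 0.2062], E[r] = 1.0889, γ^t·E[r] = 0.642997, running G = 4.522011
t=6: π = [0.1963, 0.1723, 0.1681, 0.2571, 0.2062], E[r] = 1.0890, γ^t·E[r] = 0.578722, running G = 5.100733
t=7: π = [0.1963, 0.1723, 0.1681, 0.2571, 0.2062], E[r] = 1.0890, γ^t·E[r] = 0.520857, running G = 5.621591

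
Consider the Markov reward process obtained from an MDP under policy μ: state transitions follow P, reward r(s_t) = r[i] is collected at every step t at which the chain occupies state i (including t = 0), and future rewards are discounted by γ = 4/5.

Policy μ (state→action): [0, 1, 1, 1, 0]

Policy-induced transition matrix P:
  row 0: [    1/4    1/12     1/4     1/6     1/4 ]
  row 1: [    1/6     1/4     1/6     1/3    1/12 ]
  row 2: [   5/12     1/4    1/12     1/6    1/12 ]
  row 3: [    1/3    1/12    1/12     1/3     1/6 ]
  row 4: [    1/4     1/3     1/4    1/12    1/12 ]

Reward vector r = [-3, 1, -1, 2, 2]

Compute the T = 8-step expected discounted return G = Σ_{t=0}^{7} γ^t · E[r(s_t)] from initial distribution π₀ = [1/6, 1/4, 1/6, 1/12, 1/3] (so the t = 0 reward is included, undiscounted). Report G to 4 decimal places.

G = 0.1107

t=0: π = [0.1667, 0.2500, 0.1667, 0.0833, 0.3333], E[r] = 0.4167, γ^t·E[r] = 0.416667, running G = 0.416667
t=1: π = [0.2639, 0.2361, 0.1875, 0.1944, 0.1181], E[r] = -0.1181, γ^t·E[r] = -0.094444, running G = 0.322222
t=2: π = [0.2778, 0.1834, 0.1667, 0.2286, 0.1435], E[r] = -0.0723, γ^t·E[r] = -0.046296, running G = 0.275926
t=3: π = [0.2815, 0.1776, 0.1688, 0.2234, 0.1487], E[r] = -0.0918, γ^t·E[r] = -0.046988, running G = 0.228938
t=4: π = [0.2820, 0.1782, 0.1698, 0.2211, 0.1489], E[r] = -0.0975, γ^t·E[r] = -0.039946, running G = 0.188993
t=5: π = [0.2819, 0.1786, 0.1700, 0.2208, 0.1488], E[r] = -0.0979, γ^t·E[r] = -0.032088, running G = 0.156905
t=6: π = [0.2819, 0.1786, 0.1700, 0.2208, 0.1487], E[r] = -0.0978, γ^t·E[r] = -0.025647, running G = 0.131258
t=7: π = [0.2818, 0.1786, 0.1700, 0.2208, 0.1487], E[r] = -0.0978, γ^t·E[r] = -0.020509, running G = 0.110749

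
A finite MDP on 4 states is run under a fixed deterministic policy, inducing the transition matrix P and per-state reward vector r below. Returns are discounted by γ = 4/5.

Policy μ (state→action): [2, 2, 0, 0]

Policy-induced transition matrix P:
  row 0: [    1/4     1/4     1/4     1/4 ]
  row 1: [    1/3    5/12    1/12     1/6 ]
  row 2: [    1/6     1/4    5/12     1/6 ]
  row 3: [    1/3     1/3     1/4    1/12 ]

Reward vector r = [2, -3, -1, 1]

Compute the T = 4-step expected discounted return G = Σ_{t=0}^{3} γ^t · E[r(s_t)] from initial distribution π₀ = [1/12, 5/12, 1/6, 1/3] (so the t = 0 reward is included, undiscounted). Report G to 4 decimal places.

G = -1.8570

t=0: π = [0.0833, 0.4167, 0.1667, 0.3333], E[r] = -0.9167, γ^t·E[r] = -0.916667, running G = -0.916667
t=1: π = [0.2986, 0.3472, 0.2083, 0.1458], E[r] = -0.5069, γ^t·E[r] = -0.405556, running G = -1.322222
t=2: π = [0.2737, 0.3200, 0.2269, 0.1794], E[r] = -0.4601, γ^t·E[r] = -0.294444, running G = -1.616667
t=3: π = [0.2727, 0.3183, 0.2345, 0.1745], E[r] = -0.4694, γ^t·E[r] = -0.240321, running G = -1.856988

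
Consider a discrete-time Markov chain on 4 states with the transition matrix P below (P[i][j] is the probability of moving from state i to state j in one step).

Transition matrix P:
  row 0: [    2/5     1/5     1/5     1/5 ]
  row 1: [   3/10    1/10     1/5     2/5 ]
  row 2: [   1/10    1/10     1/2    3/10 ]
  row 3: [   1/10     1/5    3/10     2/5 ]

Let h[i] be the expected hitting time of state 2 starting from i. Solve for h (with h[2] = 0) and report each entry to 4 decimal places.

h = [4.3564, 4.2574, 0.0000, 3.8119]

First-step conditioning: h[2] = 0; for i ≠ 2, h[i] = 1 + Σ_k P[i][k]·h[k].
  h[0] = 1 + 2/5·h[0] + 1/5·h[1] + 1/5·h[3]
  h[1] = 1 + 3/10·h[0] + 1/10·h[1] + 2/5·h[3]
  h[3] = 1 + 1/10·h[0] + 1/5·h[1] + 2/5·h[3]
Solving the 3×3 linear system over states ≠ 2 gives exactly h = [440/101, 430/101, 0, 385/101] (h[2] = 0 is the target).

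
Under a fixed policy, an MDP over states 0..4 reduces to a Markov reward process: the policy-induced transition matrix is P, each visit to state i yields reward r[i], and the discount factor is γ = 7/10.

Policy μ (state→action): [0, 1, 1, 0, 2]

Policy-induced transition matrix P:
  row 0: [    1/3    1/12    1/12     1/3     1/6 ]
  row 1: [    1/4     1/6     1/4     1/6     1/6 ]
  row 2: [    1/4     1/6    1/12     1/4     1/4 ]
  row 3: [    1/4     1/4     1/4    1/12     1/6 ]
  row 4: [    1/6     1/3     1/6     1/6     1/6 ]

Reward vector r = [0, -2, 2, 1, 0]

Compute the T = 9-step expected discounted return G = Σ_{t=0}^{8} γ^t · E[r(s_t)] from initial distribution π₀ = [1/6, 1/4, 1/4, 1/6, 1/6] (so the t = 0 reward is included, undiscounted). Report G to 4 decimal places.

t=0: π = [0.1667, 0.2500, 0.2500, 0.1667, 0.1667], E[r] = 0.1667, γ^t·E[r] = 0.166667, running G = 0.166667
t=1: π = [0.2500, 0.1944, 0.1667, 0.2014, 0.1875], E[r] = 0.1458, γ^t·E[r] = 0.102083, running G = 0.268750
t=2: π = [0.2552, 0.1939, 0.1649, 0.2054, 0.1806], E[r] = 0.1476, γ^t·E[r] = 0.072309, running G = 0.341059
t=3: π = [0.2562, 0.1926, 0.1649, 0.2058, 0.1804], E[r] = 0.1505, γ^t·E[r] = 0.051609, running G = 0.392668
t=4: π = [0.2563, 0.1925, 0.1648, 0.2060, 0.1804], E[r] = 0.1504, γ^t·E[r] = 0.036120, running G = 0.428788
t=5: π = [0.2563, 0.1925, 0.1648, 0.2060, 0.1804], E[r] = 0.1504, γ^t·E[r] = 0.025285, running G = 0.454073
t=6: π = [0.2563, 0.1925, 0.1648, 0.2060, 0.1804], E[r] = 0.1504, γ^t·E[r] = 0.017700, running G = 0.471774
t=7: π = [0.2563, 0.1925, 0.1648, 0.2060, 0.1804], E[r] = 0.1504, γ^t·E[r] = 0.012390, running G = 0.484164
t=8: π = [0.2563, 0.1925, 0.1648, 0.2060, 0.1804], E[r] = 0.1504, γ^t·E[r] = 0.008673, running G = 0.492837

G = 0.4928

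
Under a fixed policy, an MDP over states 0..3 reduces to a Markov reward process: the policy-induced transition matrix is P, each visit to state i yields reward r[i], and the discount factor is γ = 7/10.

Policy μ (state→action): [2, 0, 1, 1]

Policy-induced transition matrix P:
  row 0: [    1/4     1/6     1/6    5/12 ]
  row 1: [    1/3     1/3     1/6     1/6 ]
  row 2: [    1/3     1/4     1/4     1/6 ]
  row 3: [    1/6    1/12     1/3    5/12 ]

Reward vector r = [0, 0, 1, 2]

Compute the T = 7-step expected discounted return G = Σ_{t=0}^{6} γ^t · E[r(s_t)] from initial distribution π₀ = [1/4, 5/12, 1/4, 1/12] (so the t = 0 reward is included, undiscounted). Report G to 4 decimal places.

G = 2.0590

t=0: π = [0.2500, 0.4167, 0.2500, 0.0833], E[r] = 0.4167, γ^t·E[r] = 0.416667, running G = 0.416667
t=1: π = [0.2986, 0.2500, 0.2014, 0.2500], E[r] = 0.7014, γ^t·E[r] = 0.490972, running G = 0.907639
t=2: π = [0.2668, 0.2043, 0.2251, 0.3038], E[r] = 0.8328, γ^t·E[r] = 0.408050, running G = 1.315689
t=3: π = [0.2605, 0.1942, 0.2361, 0.3093], E[r] = 0.8547, γ^t·E[r] = 0.293161, running G = 1.608850
t=4: π = [0.2601, 0.1929, 0.2379, 0.3091], E[r] = 0.8561, γ^t·E[r] = 0.205553, running G = 1.814403
t=5: π = [0.2601, 0.1929, 0.2380, 0.3090], E[r] = 0.8559, γ^t·E[r] = 0.143857, running G = 1.958260
t=6: π = [0.2602, 0.1929, 0.2380, 0.3089], E[r] = 0.8559, γ^t·E[r] = 0.100694, running G = 2.058954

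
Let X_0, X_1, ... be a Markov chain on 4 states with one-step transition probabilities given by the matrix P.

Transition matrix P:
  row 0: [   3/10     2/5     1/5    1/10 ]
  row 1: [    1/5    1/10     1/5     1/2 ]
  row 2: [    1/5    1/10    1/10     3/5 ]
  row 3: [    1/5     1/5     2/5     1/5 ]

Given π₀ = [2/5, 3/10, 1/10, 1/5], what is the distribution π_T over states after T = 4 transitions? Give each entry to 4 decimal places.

π = [0.2222, 0.1999, 0.2419, 0.3359]

t=0: π = [0.4000, 0.3000, 0.1000, 0.2000]
t=1: π = [0.2400, 0.2400, 0.2300, 0.2900]
t=2: π = [0.2240, 0.2010, 0.2350, 0.3400]
t=3: π = [0.2224, 0.2012, 0.2445, 0.3319]
t=4: π = [0.2222, 0.1999, 0.2419, 0.3359]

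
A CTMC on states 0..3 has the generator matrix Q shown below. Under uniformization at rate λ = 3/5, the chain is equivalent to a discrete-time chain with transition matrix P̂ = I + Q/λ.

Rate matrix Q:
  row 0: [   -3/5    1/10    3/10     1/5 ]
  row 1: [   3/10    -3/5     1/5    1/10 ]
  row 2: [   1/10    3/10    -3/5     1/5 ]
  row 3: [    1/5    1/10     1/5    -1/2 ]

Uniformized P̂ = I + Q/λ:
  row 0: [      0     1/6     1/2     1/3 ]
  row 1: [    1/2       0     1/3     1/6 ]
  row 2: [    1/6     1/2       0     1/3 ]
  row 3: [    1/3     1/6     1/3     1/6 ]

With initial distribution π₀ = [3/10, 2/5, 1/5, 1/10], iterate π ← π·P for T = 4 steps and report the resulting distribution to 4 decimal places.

π = [0.2377, 0.2236, 0.2829, 0.2558]

t=0: π = [0.3000, 0.4000, 0.2000, 0.1000]
t=1: π = [0.2667, 0.1667, 0.3167, 0.2500]
t=2: π = [0.2194, 0.2444, 0.2722, 0.2639]
t=3: π = [0.2556, 0.2167, 0.2792, 0.2486]
t=4: π = [0.2377, 0.2236, 0.2829, 0.2558]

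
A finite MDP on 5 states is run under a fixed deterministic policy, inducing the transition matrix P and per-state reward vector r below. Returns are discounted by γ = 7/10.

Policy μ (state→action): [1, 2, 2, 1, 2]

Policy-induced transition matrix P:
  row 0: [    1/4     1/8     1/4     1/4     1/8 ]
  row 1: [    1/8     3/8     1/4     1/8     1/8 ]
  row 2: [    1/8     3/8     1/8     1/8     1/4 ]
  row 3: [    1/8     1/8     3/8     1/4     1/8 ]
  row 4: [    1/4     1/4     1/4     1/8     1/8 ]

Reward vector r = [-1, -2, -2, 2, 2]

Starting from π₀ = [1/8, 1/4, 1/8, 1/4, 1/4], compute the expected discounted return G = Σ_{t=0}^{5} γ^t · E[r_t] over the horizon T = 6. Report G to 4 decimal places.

G = -0.9524

t=0: π = [0.1250, 0.2500, 0.1250, 0.2500, 0.2500], E[r] = 0.1250, γ^t·E[r] = 0.125000, running G = 0.125000
t=1: π = [0.1719, 0.2500, 0.2656, 0.1719, 0.1406], E[r] = -0.5781, γ^t·E[r] = -0.404688, running G = -0.279688
t=2: π = [0.1641, 0.2715, 0.2383, 0.1680, 0.1582], E[r] = -0.5313, γ^t·E[r] = -0.260313, running G = -0.540000
t=3: π = [0.1653, 0.2722, 0.2412, 0.1665, 0.1548], E[r] = -0.5496, γ^t·E[r] = -0.188499, running G = -0.728499
t=4: π = [0.1650, 0.2727, 0.2407, 0.1665, 0.1552], E[r] = -0.5485, γ^t·E[r] = -0.131693, running G = -0.860192
t=5: π = [0.1650, 0.2727, 0.2407, 0.1664, 0.1551], E[r] = -0.5489, γ^t·E[r] = -0.092255, running G = -0.952447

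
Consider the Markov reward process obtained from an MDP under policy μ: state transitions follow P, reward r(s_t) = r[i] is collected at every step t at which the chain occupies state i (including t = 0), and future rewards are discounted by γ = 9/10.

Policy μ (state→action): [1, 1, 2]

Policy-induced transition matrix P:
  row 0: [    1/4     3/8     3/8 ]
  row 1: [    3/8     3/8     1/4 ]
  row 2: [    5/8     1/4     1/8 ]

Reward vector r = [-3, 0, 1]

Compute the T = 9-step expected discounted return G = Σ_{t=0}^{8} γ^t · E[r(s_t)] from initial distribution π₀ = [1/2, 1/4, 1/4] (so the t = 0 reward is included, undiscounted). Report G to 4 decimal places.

G = -5.8749

t=0: π = [0.5000, 0.2500, 0.2500], E[r] = -1.2500, γ^t·E[r] = -1.250000, running G = -1.250000
t=1: π = [0.3750, 0.3438, 0.2813], E[r] = -0.8438, γ^t·E[r] = -0.759375, running G = -2.009375
t=2: π = [0.3984, 0.3398, 0.2617], E[r] = -0.9336, γ^t·E[r] = -0.756211, running G = -2.765586
t=3: π = [0.3906, 0.3423, 0.2671], E[r] = -0.9048, γ^t·E[r] = -0.659588, running G = -3.425174
t=4: π = [0.3929, 0.3416, 0.2654], E[r] = -0.9134, γ^t·E[r] = -0.599276, running G = -4.024450
t=5: π = [0.3922, 0.3418, 0.2659], E[r] = -0.9108, γ^t·E[r] = -0.537812, running G = -4.562262
t=6: π = [0.3925, 0.3418, 0.2658], E[r] = -0.9116, γ^t·E[r] = -0.484448, running G = -5.046710
t=7: π = [0.3924, 0.3418, 0.2658], E[r] = -0.9113, γ^t·E[r] = -0.435890, running G = -5.482600
t=8: π = [0.3924, 0.3418, 0.2658], E[r] = -0.9114, γ^t·E[r] = -0.392332, running G = -5.874932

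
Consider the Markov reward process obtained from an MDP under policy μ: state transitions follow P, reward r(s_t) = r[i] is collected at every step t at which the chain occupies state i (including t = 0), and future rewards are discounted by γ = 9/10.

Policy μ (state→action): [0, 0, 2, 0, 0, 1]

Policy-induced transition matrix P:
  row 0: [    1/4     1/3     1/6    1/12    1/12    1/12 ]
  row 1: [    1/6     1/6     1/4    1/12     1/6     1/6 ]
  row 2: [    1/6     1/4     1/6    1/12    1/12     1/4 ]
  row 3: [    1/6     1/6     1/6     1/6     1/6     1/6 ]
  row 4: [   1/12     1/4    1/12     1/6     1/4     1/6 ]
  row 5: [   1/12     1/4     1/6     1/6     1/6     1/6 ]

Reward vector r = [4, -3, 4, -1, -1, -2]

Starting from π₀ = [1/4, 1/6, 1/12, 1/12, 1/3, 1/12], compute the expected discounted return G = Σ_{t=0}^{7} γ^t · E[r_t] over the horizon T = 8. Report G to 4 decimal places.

t=0: π = [0.2500, 0.1667, 0.0833, 0.0833, 0.3333, 0.0833], E[r] = 0.2500, γ^t·E[r] = 0.250000, running G = 0.250000
t=1: π = [0.1528, 0.2500, 0.1528, 0.1250, 0.1667, 0.1528], E[r] = -0.1250, γ^t·E[r] = -0.112500, running G = 0.137500
t=2: π = [0.1528, 0.2315, 0.1736, 0.1204, 0.1551, 0.1667], E[r] = 0.0023, γ^t·E[r] = 0.001875, running G = 0.139375
t=3: π = [0.1526, 0.2334, 0.1730, 0.1202, 0.1524, 0.1684], E[r] = -0.0071, γ^t·E[r] = -0.005203, running G = 0.134172
t=4: π = [0.1526, 0.2332, 0.1734, 0.1201, 0.1522, 0.1684], E[r] = -0.0045, γ^t·E[r] = -0.002974, running G = 0.131198
t=5: π = [0.1527, 0.2333, 0.1734, 0.1201, 0.1522, 0.1684], E[r] = -0.0045, γ^t·E[r] = -0.002661, running G = 0.128537
t=6: π = [0.1527, 0.2333, 0.1734, 0.1201, 0.1522, 0.1684], E[r] = -0.0045, γ^t·E[r] = -0.002368, running G = 0.126168
t=7: π = [0.1527, 0.2333, 0.1734, 0.1201, 0.1522, 0.1684], E[r] = -0.0044, γ^t·E[r] = -0.002128, running G = 0.124040

G = 0.1240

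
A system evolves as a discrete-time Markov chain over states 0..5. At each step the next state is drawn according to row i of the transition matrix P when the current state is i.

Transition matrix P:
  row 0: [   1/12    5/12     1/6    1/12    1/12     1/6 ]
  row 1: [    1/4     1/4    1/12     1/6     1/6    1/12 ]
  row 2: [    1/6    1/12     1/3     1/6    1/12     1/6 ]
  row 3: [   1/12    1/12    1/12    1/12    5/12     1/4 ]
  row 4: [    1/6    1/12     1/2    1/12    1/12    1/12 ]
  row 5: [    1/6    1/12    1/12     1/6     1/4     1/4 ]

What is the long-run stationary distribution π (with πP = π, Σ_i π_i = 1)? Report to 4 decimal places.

Balance equations π_j = Σ_i π_i·P[i][j]:
  π_0 = 1/12·π_0 + 1/4·π_1 + 1/6·π_2 + 1/12·π_3 + 1/6·π_4 + 1/6·π_5
  π_1 = 5/12·π_0 + 1/4·π_1 + 1/12·π_2 + 1/12·π_3 + 1/12·π_4 + 1/12·π_5
  π_2 = 1/6·π_0 + 1/12·π_1 + 1/3·π_2 + 1/12·π_3 + 1/2·π_4 + 1/12·π_5
  π_3 = 1/12·π_0 + 1/6·π_1 + 1/6·π_2 + 1/12·π_3 + 1/12·π_4 + 1/6·π_5
  π_4 = 1/12·π_0 + 1/6·π_1 + 1/12·π_2 + 5/12·π_3 + 1/12·π_4 + 1/4·π_5
  normalize: π_0 + π_1 + π_2 + π_3 + π_4 + π_5 = 1
Solving the linear system gives exactly π = [35027/223912, 18201/111956, 49561/223912, 28875/223912, 18711/111956, 36625/223912].

π = [0.1564, 0.1626, 0.2213, 0.1290, 0.1671, 0.1636]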